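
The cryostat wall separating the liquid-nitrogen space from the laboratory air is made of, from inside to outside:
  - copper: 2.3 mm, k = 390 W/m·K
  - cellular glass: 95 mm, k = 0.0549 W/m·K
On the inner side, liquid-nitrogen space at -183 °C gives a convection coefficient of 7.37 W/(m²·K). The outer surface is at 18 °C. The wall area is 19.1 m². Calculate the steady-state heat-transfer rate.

Q ≈ 2060 W

Treating each layer as a thermal resistance in series:
R_inner film = 1/(h_i·A) = 1/(7.37×19.1) = 0.007104 K/W
R_copper = L/(kA) = 0.0023/(390×19.1) = 3.088×10^-7 K/W
R_cellular glass = L/(kA) = 0.095/(0.0549×19.1) = 0.0906 K/W
R_total = 0.0977 K/W
Q = ΔT / R_total = 201 / 0.0977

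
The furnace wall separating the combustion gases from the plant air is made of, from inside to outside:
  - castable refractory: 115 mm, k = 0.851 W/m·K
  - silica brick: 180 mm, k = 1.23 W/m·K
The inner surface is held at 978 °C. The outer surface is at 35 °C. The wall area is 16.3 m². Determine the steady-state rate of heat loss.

Series thermal resistances:
R_castable refractory = L/(kA) = 0.115/(0.851×16.3) = 0.00829 K/W
R_silica brick = L/(kA) = 0.18/(1.23×16.3) = 0.008978 K/W
R_total = 0.01727 K/W
Q = ΔT / R_total = 943 / 0.01727

Q ≈ 54600 W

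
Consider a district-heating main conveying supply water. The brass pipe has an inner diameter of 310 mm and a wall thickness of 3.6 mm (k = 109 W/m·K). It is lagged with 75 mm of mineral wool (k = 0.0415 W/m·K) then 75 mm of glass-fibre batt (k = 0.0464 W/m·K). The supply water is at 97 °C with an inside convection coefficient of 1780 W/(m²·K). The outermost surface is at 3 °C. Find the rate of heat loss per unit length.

Cylindrical conduction, so R = ln(r₂/r₁)/(2πkL) per layer, in series:
R_inner film = 1/(h_i·2πr₁L) = 1/(1780×2π×0.155×1) = 5.769×10^-4 K/W
R_brass pipe wall = ln(158.6/155)/(2π×109×1) = 3.353×10^-5 K/W
R_mineral wool = ln(233.6/158.6)/(2π×0.0415×1) = 1.485 K/W
R_glass-fibre batt = ln(308.6/233.6)/(2π×0.0464×1) = 0.9551 K/W
R_total = 2.441 K/W
Q = ΔT/R_total = 94/2.441

q′ ≈ 38.5 W/m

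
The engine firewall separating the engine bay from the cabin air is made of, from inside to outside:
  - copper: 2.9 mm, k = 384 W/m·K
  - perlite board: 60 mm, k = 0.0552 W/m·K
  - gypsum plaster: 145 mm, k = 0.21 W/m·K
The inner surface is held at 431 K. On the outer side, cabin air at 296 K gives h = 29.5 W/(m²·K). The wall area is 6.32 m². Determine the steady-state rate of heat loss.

Q ≈ 471 W

Treating each layer as a thermal resistance in series:
R_copper = L/(kA) = 0.0029/(384×6.32) = 1.195×10^-6 K/W
R_perlite board = L/(kA) = 0.06/(0.0552×6.32) = 0.172 K/W
R_gypsum plaster = L/(kA) = 0.145/(0.21×6.32) = 0.1093 K/W
R_outer film = 1/(h_o·A) = 1/(29.5×6.32) = 0.005364 K/W
R_total = 0.2866 K/W
Q = ΔT / R_total = 135 / 0.2866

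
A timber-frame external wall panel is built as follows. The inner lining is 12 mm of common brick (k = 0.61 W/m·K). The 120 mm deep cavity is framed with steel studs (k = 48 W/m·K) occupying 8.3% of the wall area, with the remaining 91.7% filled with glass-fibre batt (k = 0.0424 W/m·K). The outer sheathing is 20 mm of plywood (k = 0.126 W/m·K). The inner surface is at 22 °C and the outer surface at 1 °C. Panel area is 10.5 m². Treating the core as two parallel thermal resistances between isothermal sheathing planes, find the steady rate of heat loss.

Sheathing layers in series; stud and cavity paths in parallel between them.
R_inner = 0.012/(0.61×10.5) = 0.001874 K/W
R_stud  = 0.12/(48×0.083×10.5) = 0.002869 K/W
R_cav   = 0.12/(0.0424×0.917×10.5) = 0.2939 K/W
1/R_core = 1/R_stud + 1/R_cav → R_core = 0.002841 K/W
R_outer = 0.02/(0.126×10.5) = 0.01512 K/W
R_total = 0.01983 K/W
Q = ΔT/R_total = 21/0.01983

Q ≈ 1060 W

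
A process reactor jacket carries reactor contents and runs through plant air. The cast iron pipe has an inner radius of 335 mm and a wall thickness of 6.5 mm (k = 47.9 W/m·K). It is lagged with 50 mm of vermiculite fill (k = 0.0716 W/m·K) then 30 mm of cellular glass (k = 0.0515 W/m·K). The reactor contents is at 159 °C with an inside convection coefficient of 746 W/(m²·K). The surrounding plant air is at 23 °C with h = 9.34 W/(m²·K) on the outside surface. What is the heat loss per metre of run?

Radial resistances (cylindrical: R_cond = ln(r_o/r_i)/(2πkL), R_conv = 1/(h·2πrL)):
R_inner film = 1/(h_i·2πr₁L) = 1/(746×2π×0.335×1) = 6.368×10^-4 K/W
R_cast iron pipe wall = ln(341.5/335)/(2π×47.9×1) = 6.385×10^-5 K/W
R_vermiculite fill = ln(391.5/341.5)/(2π×0.0716×1) = 0.3037 K/W
R_cellular glass = ln(421.5/391.5)/(2π×0.0515×1) = 0.2282 K/W
R_outer film = 1/(h_o·2πr_oL) = 1/(9.34×2π×0.4215×1) = 0.04043 K/W
R_total = 0.573 K/W
Q = ΔT/R_total = 136/0.573

q′ ≈ 237 W/m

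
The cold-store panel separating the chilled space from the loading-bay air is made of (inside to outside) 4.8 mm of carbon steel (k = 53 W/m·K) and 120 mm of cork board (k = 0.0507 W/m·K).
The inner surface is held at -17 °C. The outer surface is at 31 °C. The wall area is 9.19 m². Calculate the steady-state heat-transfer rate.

Q ≈ 186 W

Using the resistance-network approach (series):
R_carbon steel = L/(kA) = 0.0048/(53×9.19) = 9.855×10^-6 K/W
R_cork board = L/(kA) = 0.12/(0.0507×9.19) = 0.2575 K/W
R_total = 0.2576 K/W
Q = ΔT / R_total = 48 / 0.2576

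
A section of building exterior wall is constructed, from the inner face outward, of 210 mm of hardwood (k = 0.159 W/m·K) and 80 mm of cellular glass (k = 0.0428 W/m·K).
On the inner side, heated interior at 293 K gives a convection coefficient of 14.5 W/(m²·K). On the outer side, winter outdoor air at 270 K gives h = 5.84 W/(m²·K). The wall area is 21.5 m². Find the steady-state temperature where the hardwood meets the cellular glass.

Model the wall as resistances in series:
R_inner film = 1/(h_i·A) = 1/(14.5×21.5) = 0.003208 K/W
R_hardwood = L/(kA) = 0.21/(0.159×21.5) = 0.06143 K/W
R_cellular glass = L/(kA) = 0.08/(0.0428×21.5) = 0.08694 K/W
R_outer film = 1/(h_o·A) = 1/(5.84×21.5) = 0.007964 K/W
R_total = 0.1595 K/W;  Q = ΔT/R_total = 23/0.1595 = 144.2 W
T_interface = T_inner − Q·ΣR(inner→interface) = 293 − 144×0.06464

T ≈ 284 K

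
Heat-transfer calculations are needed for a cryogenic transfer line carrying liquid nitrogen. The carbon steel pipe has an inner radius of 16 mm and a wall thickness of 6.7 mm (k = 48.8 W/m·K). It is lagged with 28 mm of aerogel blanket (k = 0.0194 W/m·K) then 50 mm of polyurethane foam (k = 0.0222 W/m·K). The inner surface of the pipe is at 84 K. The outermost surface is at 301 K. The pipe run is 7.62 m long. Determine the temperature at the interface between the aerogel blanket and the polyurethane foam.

T ≈ 208 K

Per-layer cylindrical resistances, series-summed:
R_carbon steel pipe wall = ln(22.7/16)/(2π×48.8×7.62) = 1.497×10^-4 K/W
R_aerogel blanket = ln(50.7/22.7)/(2π×0.0194×7.62) = 0.8651 K/W
R_polyurethane foam = ln(100.7/50.7)/(2π×0.0222×7.62) = 0.6456 K/W
R_total = 1.511 K/W
Q = ΔT/R_total = 217/1.511
Q = 144 W
T_interface = T_inner + Q·ΣR(inner→interface) = 84 + 144×0.8653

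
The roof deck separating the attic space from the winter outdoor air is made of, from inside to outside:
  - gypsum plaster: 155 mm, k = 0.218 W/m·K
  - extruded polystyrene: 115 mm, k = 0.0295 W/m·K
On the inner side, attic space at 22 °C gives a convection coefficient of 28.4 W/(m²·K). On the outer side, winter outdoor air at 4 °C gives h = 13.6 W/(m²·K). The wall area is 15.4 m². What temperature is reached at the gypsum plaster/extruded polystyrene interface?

Thermal resistances in series:
R_inner film = 1/(h_i·A) = 1/(28.4×15.4) = 0.002286 K/W
R_gypsum plaster = L/(kA) = 0.155/(0.218×15.4) = 0.04617 K/W
R_extruded polystyrene = L/(kA) = 0.115/(0.0295×15.4) = 0.2531 K/W
R_outer film = 1/(h_o·A) = 1/(13.6×15.4) = 0.004775 K/W
R_total = 0.3064 K/W;  Q = ΔT/R_total = 18/0.3064 = 58.75 W
T_interface = T_inner − Q·ΣR(inner→interface) = 22 − 58.8×0.04846

T ≈ 19.2 °C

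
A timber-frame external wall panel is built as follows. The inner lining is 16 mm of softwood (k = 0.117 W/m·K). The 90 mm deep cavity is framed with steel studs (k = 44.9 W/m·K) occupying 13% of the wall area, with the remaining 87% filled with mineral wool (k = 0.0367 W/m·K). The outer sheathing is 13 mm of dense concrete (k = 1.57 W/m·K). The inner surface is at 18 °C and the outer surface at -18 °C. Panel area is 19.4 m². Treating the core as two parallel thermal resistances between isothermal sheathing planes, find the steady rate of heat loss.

Sheathing layers in series; stud and cavity paths in parallel between them.
R_inner = 0.016/(0.117×19.4) = 0.007049 K/W
R_stud  = 0.09/(44.9×0.13×19.4) = 7.948×10^-4 K/W
R_cav   = 0.09/(0.0367×0.87×19.4) = 0.1453 K/W
1/R_core = 1/R_stud + 1/R_cav → R_core = 7.905×10^-4 K/W
R_outer = 0.013/(1.57×19.4) = 4.268×10^-4 K/W
R_total = 0.008266 K/W
Q = ΔT/R_total = 36/0.008266

Q ≈ 4360 W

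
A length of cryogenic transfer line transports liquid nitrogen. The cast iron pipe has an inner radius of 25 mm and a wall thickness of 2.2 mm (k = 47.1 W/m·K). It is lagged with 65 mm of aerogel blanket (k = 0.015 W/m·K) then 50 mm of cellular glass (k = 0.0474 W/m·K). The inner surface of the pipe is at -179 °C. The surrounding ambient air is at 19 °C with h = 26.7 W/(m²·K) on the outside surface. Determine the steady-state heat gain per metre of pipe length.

q′ ≈ 13.7 W/m

For a radial system each layer contributes R = ln(r_out/r_in)/(2πkL); films add R = 1/(hA).
R_cast iron pipe wall = ln(27.2/25)/(2π×47.1×1) = 2.85×10^-4 K/W
R_aerogel blanket = ln(92.2/27.2)/(2π×0.015×1) = 12.95 K/W
R_cellular glass = ln(142.2/92.2)/(2π×0.0474×1) = 1.455 K/W
R_outer film = 1/(h_o·2πr_oL) = 1/(26.7×2π×0.1422×1) = 0.04192 K/W
R_total = 14.45 K/W
Q = ΔT/R_total = 198/14.45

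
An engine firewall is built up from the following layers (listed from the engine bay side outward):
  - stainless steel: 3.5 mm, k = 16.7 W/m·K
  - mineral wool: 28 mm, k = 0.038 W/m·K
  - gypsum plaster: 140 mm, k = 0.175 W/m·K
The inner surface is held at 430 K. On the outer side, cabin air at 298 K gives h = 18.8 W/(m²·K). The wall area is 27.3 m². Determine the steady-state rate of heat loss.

Q ≈ 2270 W

Thermal resistances in series:
R_stainless steel = L/(kA) = 0.0035/(16.7×27.3) = 7.677×10^-6 K/W
R_mineral wool = L/(kA) = 0.028/(0.038×27.3) = 0.02699 K/W
R_gypsum plaster = L/(kA) = 0.14/(0.175×27.3) = 0.0293 K/W
R_outer film = 1/(h_o·A) = 1/(18.8×27.3) = 0.001948 K/W
R_total = 0.05825 K/W
Q = ΔT / R_total = 132 / 0.05825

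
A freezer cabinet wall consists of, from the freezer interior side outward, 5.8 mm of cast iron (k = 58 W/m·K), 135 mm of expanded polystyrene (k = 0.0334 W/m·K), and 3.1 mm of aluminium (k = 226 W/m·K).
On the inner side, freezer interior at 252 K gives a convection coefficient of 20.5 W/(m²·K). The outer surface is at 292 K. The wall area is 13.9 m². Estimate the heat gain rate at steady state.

Using the resistance-network approach (series):
R_inner film = 1/(h_i·A) = 1/(20.5×13.9) = 0.003509 K/W
R_cast iron = L/(kA) = 0.0058/(58×13.9) = 7.194×10^-6 K/W
R_expanded polystyrene = L/(kA) = 0.135/(0.0334×13.9) = 0.2908 K/W
R_aluminium = L/(kA) = 0.0031/(226×13.9) = 9.868×10^-7 K/W
R_total = 0.2943 K/W
Q = ΔT / R_total = 40 / 0.2943

Q ≈ 136 W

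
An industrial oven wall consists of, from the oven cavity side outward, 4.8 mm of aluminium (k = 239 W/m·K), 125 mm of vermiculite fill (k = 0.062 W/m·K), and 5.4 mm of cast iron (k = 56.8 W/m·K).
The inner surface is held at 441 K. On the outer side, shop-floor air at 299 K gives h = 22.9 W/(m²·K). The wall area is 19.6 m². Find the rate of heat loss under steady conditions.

Q ≈ 1350 W

Treating each layer as a thermal resistance in series:
R_aluminium = L/(kA) = 0.0048/(239×19.6) = 1.025×10^-6 K/W
R_vermiculite fill = L/(kA) = 0.125/(0.062×19.6) = 0.1029 K/W
R_cast iron = L/(kA) = 0.0054/(56.8×19.6) = 4.851×10^-6 K/W
R_outer film = 1/(h_o·A) = 1/(22.9×19.6) = 0.002228 K/W
R_total = 0.1051 K/W
Q = ΔT / R_total = 142 / 0.1051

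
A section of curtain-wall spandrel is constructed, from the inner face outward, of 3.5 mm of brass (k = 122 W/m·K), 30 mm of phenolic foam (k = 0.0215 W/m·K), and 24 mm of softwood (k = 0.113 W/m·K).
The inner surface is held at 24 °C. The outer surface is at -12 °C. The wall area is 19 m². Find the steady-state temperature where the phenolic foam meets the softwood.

Using the resistance-network approach (series):
R_brass = L/(kA) = 0.0035/(122×19) = 1.51×10^-6 K/W
R_phenolic foam = L/(kA) = 0.03/(0.0215×19) = 0.07344 K/W
R_softwood = L/(kA) = 0.024/(0.113×19) = 0.01118 K/W
R_total = 0.08462 K/W;  Q = ΔT/R_total = 36/0.08462 = 425.4 W
T_interface = T_inner − Q·ΣR(inner→interface) = 24 − 425×0.07344

T ≈ -7.24 °C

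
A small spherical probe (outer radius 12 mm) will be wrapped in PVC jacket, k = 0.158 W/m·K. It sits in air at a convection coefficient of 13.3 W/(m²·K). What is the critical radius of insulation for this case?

For a sphere r_cr = 2k/h = 2×0.158/13.3
r_cr = 23.8 mm; since the bare radius (12 mm) is below r_cr, adding a thin layer of insulation will *increase* heat loss.

r_cr ≈ 23.8 mm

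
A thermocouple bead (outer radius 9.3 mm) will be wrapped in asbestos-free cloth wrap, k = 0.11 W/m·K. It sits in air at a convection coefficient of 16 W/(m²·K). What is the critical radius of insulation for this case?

For a sphere r_cr = 2k/h = 2×0.11/16
r_cr = 13.8 mm; since the bare radius (9.3 mm) is below r_cr, adding a thin layer of insulation will *increase* heat loss.

r_cr ≈ 13.8 mm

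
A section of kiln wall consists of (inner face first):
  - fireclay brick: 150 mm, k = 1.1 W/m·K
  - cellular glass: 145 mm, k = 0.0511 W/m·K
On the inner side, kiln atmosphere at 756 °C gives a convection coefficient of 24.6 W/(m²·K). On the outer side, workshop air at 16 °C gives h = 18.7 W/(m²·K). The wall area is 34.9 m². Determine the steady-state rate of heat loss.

Q ≈ 8420 W

Model the wall as resistances in series:
R_inner film = 1/(h_i·A) = 1/(24.6×34.9) = 0.001165 K/W
R_fireclay brick = L/(kA) = 0.15/(1.1×34.9) = 0.003907 K/W
R_cellular glass = L/(kA) = 0.145/(0.0511×34.9) = 0.08131 K/W
R_outer film = 1/(h_o·A) = 1/(18.7×34.9) = 0.001532 K/W
R_total = 0.08791 K/W
Q = ΔT / R_total = 740 / 0.08791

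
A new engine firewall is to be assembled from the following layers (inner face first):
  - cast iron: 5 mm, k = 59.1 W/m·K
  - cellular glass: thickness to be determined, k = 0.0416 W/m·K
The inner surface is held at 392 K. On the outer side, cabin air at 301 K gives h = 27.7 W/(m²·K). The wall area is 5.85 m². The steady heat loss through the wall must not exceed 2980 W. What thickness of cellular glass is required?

Using the resistance-network approach (series):
R_cast iron = L/(kA) = 0.005/(59.1×5.85) = 1.446×10^-5 K/W
R_outer film = 1/(h_o·A) = 1/(27.7×5.85) = 0.006171 K/W
Sum of the known resistances R_other = 0.006186 K/W
Required total resistance R_tot = ΔT/Q_allow = 91/2980 = 0.03054 K/W
R_cellular glass = R_tot − R_other = 0.02435 K/W
L = R·k·A = 0.02435×0.0416×5.85

L ≈ 5.93 mm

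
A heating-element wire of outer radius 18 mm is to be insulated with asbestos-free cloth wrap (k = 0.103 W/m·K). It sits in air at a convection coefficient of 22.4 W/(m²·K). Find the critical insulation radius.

r_cr ≈ 4.6 mm

For a cylinder r_cr = k/h = 0.103/22.4
r_cr = 4.6 mm; since the bare radius (18 mm) is above r_cr, any added insulation will reduce heat loss.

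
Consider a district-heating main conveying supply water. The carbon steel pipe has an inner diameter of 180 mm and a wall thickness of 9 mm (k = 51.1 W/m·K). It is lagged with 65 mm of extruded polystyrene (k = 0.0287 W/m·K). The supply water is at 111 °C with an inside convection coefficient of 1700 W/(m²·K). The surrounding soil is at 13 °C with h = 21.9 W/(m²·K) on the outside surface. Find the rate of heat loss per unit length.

Cylindrical conduction, so R = ln(r₂/r₁)/(2πkL) per layer, in series:
R_inner film = 1/(h_i·2πr₁L) = 1/(1700×2π×0.09×1) = 0.00104 K/W
R_carbon steel pipe wall = ln(99/90)/(2π×51.1×1) = 2.969×10^-4 K/W
R_extruded polystyrene = ln(164/99)/(2π×0.0287×1) = 2.799 K/W
R_outer film = 1/(h_o·2πr_oL) = 1/(21.9×2π×0.164×1) = 0.04431 K/W
R_total = 2.845 K/W
Q = ΔT/R_total = 98/2.845

q′ ≈ 34.4 W/m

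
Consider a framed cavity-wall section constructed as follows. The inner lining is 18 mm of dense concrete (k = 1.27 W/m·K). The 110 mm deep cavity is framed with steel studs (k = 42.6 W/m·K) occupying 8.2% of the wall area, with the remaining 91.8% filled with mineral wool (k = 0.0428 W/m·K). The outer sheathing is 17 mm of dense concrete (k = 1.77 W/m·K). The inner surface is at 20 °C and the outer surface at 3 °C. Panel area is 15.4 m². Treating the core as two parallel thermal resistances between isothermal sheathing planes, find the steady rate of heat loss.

Sheathing layers in series; stud and cavity paths in parallel between them.
R_inner = 0.018/(1.27×15.4) = 9.203×10^-4 K/W
R_stud  = 0.11/(42.6×0.082×15.4) = 0.002045 K/W
R_cav   = 0.11/(0.0428×0.918×15.4) = 0.1818 K/W
1/R_core = 1/R_stud + 1/R_cav → R_core = 0.002022 K/W
R_outer = 0.017/(1.77×15.4) = 6.237×10^-4 K/W
R_total = 0.003566 K/W
Q = ΔT/R_total = 17/0.003566

Q ≈ 4770 W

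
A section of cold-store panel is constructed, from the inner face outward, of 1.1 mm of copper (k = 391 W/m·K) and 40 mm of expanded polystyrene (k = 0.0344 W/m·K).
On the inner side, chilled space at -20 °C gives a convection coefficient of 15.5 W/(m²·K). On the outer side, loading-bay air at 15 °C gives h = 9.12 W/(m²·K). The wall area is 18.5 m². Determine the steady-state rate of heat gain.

Q ≈ 484 W

Thermal resistances in series:
R_inner film = 1/(h_i·A) = 1/(15.5×18.5) = 0.003487 K/W
R_copper = L/(kA) = 0.0011/(391×18.5) = 1.521×10^-7 K/W
R_expanded polystyrene = L/(kA) = 0.04/(0.0344×18.5) = 0.06285 K/W
R_outer film = 1/(h_o·A) = 1/(9.12×18.5) = 0.005927 K/W
R_total = 0.07227 K/W
Q = ΔT / R_total = 35 / 0.07227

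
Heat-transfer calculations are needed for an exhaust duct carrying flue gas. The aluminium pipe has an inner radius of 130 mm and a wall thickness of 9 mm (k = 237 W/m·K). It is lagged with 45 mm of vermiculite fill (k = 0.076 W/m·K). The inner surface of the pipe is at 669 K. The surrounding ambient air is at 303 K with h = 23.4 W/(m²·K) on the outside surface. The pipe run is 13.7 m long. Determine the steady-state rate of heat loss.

For a radial system each layer contributes R = ln(r_out/r_in)/(2πkL); films add R = 1/(hA).
R_aluminium pipe wall = ln(139/130)/(2π×237×13.7) = 3.281×10^-6 K/W
R_vermiculite fill = ln(184/139)/(2π×0.076×13.7) = 0.04287 K/W
R_outer film = 1/(h_o·2πr_oL) = 1/(23.4×2π×0.184×13.7) = 0.002698 K/W
R_total = 0.04557 K/W
Q = ΔT/R_total = 366/0.04557

Q ≈ 8030 W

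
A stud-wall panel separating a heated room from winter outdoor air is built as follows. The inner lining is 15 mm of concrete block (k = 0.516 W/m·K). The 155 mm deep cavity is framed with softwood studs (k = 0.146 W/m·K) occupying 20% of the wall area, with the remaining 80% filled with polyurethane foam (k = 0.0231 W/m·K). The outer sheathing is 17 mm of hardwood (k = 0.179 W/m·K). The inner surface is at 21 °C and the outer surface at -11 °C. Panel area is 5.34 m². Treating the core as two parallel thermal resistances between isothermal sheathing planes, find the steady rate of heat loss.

Q ≈ 50.6 W

Sheathing layers in series; stud and cavity paths in parallel between them.
R_inner = 0.015/(0.516×5.34) = 0.005444 K/W
R_stud  = 0.155/(0.146×0.2×5.34) = 0.994 K/W
R_cav   = 0.155/(0.0231×0.8×5.34) = 1.571 K/W
1/R_core = 1/R_stud + 1/R_cav → R_core = 0.6088 K/W
R_outer = 0.017/(0.179×5.34) = 0.01779 K/W
R_total = 0.632 K/W
Q = ΔT/R_total = 32/0.632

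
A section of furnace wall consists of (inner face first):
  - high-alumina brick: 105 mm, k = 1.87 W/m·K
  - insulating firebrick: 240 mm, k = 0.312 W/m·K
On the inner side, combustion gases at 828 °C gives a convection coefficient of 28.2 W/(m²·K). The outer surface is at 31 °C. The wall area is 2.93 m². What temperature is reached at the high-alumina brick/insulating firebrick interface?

Treating each layer as a thermal resistance in series:
R_inner film = 1/(h_i·A) = 1/(28.2×2.93) = 0.0121 K/W
R_high-alumina brick = L/(kA) = 0.105/(1.87×2.93) = 0.01916 K/W
R_insulating firebrick = L/(kA) = 0.24/(0.312×2.93) = 0.2625 K/W
R_total = 0.2938 K/W;  Q = ΔT/R_total = 797/0.2938 = 2713 W
T_interface = T_inner − Q·ΣR(inner→interface) = 828 − 2710×0.03127

T ≈ 743 °C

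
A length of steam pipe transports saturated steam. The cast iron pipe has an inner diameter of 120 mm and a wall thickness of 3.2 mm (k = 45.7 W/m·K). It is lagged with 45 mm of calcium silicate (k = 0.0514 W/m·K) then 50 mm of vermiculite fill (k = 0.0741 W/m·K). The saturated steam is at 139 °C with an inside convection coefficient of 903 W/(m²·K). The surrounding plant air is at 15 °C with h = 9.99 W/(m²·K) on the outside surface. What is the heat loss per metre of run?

q′ ≈ 48 W/m

For a radial system each layer contributes R = ln(r_out/r_in)/(2πkL); films add R = 1/(hA).
R_inner film = 1/(h_i·2πr₁L) = 1/(903×2π×0.06×1) = 0.002938 K/W
R_cast iron pipe wall = ln(63.2/60)/(2π×45.7×1) = 1.81×10^-4 K/W
R_calcium silicate = ln(108.2/63.2)/(2π×0.0514×1) = 1.665 K/W
R_vermiculite fill = ln(158.2/108.2)/(2π×0.0741×1) = 0.8159 K/W
R_outer film = 1/(h_o·2πr_oL) = 1/(9.99×2π×0.1582×1) = 0.1007 K/W
R_total = 2.585 K/W
Q = ΔT/R_total = 124/2.585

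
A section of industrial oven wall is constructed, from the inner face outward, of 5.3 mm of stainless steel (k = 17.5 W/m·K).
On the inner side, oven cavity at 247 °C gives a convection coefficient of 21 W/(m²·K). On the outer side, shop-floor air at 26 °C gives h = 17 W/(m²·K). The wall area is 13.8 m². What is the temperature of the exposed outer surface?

Series thermal resistances:
R_inner film = 1/(h_i·A) = 1/(21×13.8) = 0.003451 K/W
R_stainless steel = L/(kA) = 0.0053/(17.5×13.8) = 2.195×10^-5 K/W
R_outer film = 1/(h_o·A) = 1/(17×13.8) = 0.004263 K/W
R_total = 0.007735 K/W;  Q = ΔT/R_total = 221/0.007735 = 28570 W
T_interface = T_inner − Q·ΣR(inner→interface) = 247 − 28600×0.003473

T ≈ 148 °C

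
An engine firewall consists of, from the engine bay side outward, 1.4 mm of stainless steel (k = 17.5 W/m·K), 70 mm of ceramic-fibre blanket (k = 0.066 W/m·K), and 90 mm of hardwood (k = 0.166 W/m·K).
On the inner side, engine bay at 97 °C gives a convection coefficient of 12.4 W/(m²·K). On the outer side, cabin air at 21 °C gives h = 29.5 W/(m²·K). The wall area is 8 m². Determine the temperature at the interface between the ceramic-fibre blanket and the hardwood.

T ≈ 46.5 °C

Using the resistance-network approach (series):
R_inner film = 1/(h_i·A) = 1/(12.4×8) = 0.01008 K/W
R_stainless steel = L/(kA) = 0.0014/(17.5×8) = 1×10^-5 K/W
R_ceramic-fibre blanket = L/(kA) = 0.07/(0.066×8) = 0.1326 K/W
R_hardwood = L/(kA) = 0.09/(0.166×8) = 0.06777 K/W
R_outer film = 1/(h_o·A) = 1/(29.5×8) = 0.004237 K/W
R_total = 0.2147 K/W;  Q = ΔT/R_total = 76/0.2147 = 354 W
T_interface = T_inner − Q·ΣR(inner→interface) = 97 − 354×0.1427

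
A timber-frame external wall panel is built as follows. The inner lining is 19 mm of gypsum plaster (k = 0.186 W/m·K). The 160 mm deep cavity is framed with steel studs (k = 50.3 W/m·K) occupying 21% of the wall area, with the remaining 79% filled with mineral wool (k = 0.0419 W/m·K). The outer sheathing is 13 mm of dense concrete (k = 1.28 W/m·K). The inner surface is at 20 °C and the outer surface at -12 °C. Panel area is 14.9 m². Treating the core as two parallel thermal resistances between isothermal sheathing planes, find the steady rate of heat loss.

Q ≈ 3740 W

Sheathing layers in series; stud and cavity paths in parallel between them.
R_inner = 0.019/(0.186×14.9) = 0.006856 K/W
R_stud  = 0.16/(50.3×0.21×14.9) = 0.001017 K/W
R_cav   = 0.16/(0.0419×0.79×14.9) = 0.3244 K/W
1/R_core = 1/R_stud + 1/R_cav → R_core = 0.001013 K/W
R_outer = 0.013/(1.28×14.9) = 6.816×10^-4 K/W
R_total = 0.008551 K/W
Q = ΔT/R_total = 32/0.008551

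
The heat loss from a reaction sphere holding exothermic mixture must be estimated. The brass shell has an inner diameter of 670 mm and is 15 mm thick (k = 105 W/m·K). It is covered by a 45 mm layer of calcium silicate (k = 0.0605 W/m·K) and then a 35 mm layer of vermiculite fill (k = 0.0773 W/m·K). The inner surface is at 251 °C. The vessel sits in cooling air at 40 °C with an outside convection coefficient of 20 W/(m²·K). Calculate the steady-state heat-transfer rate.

Q ≈ 319 W

For a spherical shell R = (1/r₁ − 1/r₂)/(4πk); film R = 1/(h·4πr²). In series:
R_brass shell = (1/0.335 − 1/0.35)/(4π×105) = 9.696×10^-5 K/W
R_calcium silicate = (1/0.35 − 1/0.395)/(4π×0.0605) = 0.4281 K/W
R_vermiculite fill = (1/0.395 − 1/0.43)/(4π×0.0773) = 0.2121 K/W
R_outer film = 1/(h·4πr_o²) = 1/(20×4π×0.43²) = 0.02152 K/W
R_total = 0.6619 K/W
Q = ΔT/R_total = 211/0.6619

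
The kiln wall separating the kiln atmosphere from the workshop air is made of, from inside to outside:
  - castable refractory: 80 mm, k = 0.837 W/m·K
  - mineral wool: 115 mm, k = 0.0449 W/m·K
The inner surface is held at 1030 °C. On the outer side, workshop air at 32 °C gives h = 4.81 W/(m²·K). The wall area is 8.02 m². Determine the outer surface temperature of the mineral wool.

T ≈ 104 °C

Treating each layer as a thermal resistance in series:
R_castable refractory = L/(kA) = 0.08/(0.837×8.02) = 0.01192 K/W
R_mineral wool = L/(kA) = 0.115/(0.0449×8.02) = 0.3194 K/W
R_outer film = 1/(h_o·A) = 1/(4.81×8.02) = 0.02592 K/W
R_total = 0.3572 K/W;  Q = ΔT/R_total = 998/0.3572 = 2794 W
T_interface = T_inner − Q·ΣR(inner→interface) = 1030 − 2790×0.3313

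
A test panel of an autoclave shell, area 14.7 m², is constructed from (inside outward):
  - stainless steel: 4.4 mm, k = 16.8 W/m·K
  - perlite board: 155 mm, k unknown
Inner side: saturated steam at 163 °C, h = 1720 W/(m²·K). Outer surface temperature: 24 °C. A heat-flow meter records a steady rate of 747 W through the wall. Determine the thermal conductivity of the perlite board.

Using the resistance-network approach (series):
R_inner film = 1/(h_i·A) = 1/(1720×14.7) = 3.955×10^-5 K/W
R_stainless steel = L/(kA) = 0.0044/(16.8×14.7) = 1.782×10^-5 K/W
Sum of known resistances R_other = 5.737×10^-5 K/W
Total R = ΔT/Q = 139/747 = 0.1861 K/W
R_perlite board = R_total − R_other = 0.186 K/W
k = L/(R·A) = 0.155/(0.186×14.7)

k ≈ 0.0567 W/(m·K)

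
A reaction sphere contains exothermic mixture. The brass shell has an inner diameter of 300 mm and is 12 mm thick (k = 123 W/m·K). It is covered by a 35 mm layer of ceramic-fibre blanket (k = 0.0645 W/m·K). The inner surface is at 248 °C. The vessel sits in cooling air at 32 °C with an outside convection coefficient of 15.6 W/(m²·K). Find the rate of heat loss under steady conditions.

Radial (spherical) resistances in series:
R_brass shell = (1/0.15 − 1/0.162)/(4π×123) = 3.195×10^-4 K/W
R_ceramic-fibre blanket = (1/0.162 − 1/0.197)/(4π×0.0645) = 1.353 K/W
R_outer film = 1/(h·4πr_o²) = 1/(15.6×4π×0.197²) = 0.1314 K/W
R_total = 1.485 K/W
Q = ΔT/R_total = 216/1.485

Q ≈ 145 W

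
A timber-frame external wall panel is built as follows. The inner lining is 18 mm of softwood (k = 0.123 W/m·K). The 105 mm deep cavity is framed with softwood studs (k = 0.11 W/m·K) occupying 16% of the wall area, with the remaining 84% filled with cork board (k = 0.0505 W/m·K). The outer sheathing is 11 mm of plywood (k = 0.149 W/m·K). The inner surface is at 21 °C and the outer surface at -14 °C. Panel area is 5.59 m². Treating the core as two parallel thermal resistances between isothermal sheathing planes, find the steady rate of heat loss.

Q ≈ 99.3 W

Sheathing layers in series; stud and cavity paths in parallel between them.
R_inner = 0.018/(0.123×5.59) = 0.02618 K/W
R_stud  = 0.105/(0.11×0.16×5.59) = 1.067 K/W
R_cav   = 0.105/(0.0505×0.84×5.59) = 0.4428 K/W
1/R_core = 1/R_stud + 1/R_cav → R_core = 0.313 K/W
R_outer = 0.011/(0.149×5.59) = 0.01321 K/W
R_total = 0.3523 K/W
Q = ΔT/R_total = 35/0.3523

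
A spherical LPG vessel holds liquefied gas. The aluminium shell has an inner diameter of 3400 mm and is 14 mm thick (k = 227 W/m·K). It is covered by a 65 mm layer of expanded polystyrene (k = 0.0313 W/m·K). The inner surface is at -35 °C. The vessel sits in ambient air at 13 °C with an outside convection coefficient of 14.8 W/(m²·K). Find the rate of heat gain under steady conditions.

Spherical conduction: R = (1/r_in − 1/r_out)/(4πk) per layer; series-sum.
R_aluminium shell = (1/1.7 − 1/1.714)/(4π×227) = 1.684×10^-6 K/W
R_expanded polystyrene = (1/1.714 − 1/1.779)/(4π×0.0313) = 0.0542 K/W
R_outer film = 1/(h·4πr_o²) = 1/(14.8×4π×1.779²) = 0.001699 K/W
R_total = 0.0559 K/W
Q = ΔT/R_total = 48/0.0559

Q ≈ 859 W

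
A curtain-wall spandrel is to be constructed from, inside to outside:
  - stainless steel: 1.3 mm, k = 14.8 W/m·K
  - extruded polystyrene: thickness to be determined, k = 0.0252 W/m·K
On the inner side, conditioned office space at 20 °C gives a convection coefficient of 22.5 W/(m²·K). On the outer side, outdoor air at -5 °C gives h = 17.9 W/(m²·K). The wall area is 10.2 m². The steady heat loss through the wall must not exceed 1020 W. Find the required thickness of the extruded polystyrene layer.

Series thermal resistances:
R_inner film = 1/(h_i·A) = 1/(22.5×10.2) = 0.004357 K/W
R_stainless steel = L/(kA) = 0.0013/(14.8×10.2) = 8.612×10^-6 K/W
R_outer film = 1/(h_o·A) = 1/(17.9×10.2) = 0.005477 K/W
Sum of the known resistances R_other = 0.009843 K/W
Required total resistance R_tot = ΔT/Q_allow = 25/1020 = 0.02451 K/W
R_extruded polystyrene = R_tot − R_other = 0.01467 K/W
L = R·k·A = 0.01467×0.0252×10.2

L ≈ 3.77 mm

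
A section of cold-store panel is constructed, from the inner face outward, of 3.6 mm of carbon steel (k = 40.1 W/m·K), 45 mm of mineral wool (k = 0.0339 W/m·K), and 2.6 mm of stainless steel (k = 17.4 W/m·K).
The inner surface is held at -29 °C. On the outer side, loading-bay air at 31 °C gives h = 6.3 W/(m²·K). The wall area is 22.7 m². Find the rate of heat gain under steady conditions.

Series thermal resistances:
R_carbon steel = L/(kA) = 0.0036/(40.1×22.7) = 3.955×10^-6 K/W
R_mineral wool = L/(kA) = 0.045/(0.0339×22.7) = 0.05848 K/W
R_stainless steel = L/(kA) = 0.0026/(17.4×22.7) = 6.583×10^-6 K/W
R_outer film = 1/(h_o·A) = 1/(6.3×22.7) = 0.006993 K/W
R_total = 0.06548 K/W
Q = ΔT / R_total = 60 / 0.06548

Q ≈ 916 W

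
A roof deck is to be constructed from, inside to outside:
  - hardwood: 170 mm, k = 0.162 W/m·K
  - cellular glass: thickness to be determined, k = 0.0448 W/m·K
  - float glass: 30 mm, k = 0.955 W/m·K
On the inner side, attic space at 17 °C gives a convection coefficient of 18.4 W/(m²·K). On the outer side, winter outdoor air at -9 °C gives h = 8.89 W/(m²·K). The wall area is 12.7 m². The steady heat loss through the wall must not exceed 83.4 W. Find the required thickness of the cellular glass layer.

L ≈ 121 mm

Model the wall as resistances in series:
R_inner film = 1/(h_i·A) = 1/(18.4×12.7) = 0.004279 K/W
R_hardwood = L/(kA) = 0.17/(0.162×12.7) = 0.08263 K/W
R_float glass = L/(kA) = 0.03/(0.955×12.7) = 0.002474 K/W
R_outer film = 1/(h_o·A) = 1/(8.89×12.7) = 0.008857 K/W
Sum of the known resistances R_other = 0.09824 K/W
Required total resistance R_tot = ΔT/Q_allow = 26/83.4 = 0.3118 K/W
R_cellular glass = R_tot − R_other = 0.2135 K/W
L = R·k·A = 0.2135×0.0448×12.7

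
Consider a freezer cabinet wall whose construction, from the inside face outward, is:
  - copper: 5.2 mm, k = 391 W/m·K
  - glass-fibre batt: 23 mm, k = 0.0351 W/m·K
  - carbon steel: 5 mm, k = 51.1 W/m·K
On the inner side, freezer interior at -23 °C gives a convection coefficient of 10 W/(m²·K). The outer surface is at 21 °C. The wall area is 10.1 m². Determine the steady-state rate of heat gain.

Series thermal resistances:
R_inner film = 1/(h_i·A) = 1/(10×10.1) = 0.009901 K/W
R_copper = L/(kA) = 0.0052/(391×10.1) = 1.317×10^-6 K/W
R_glass-fibre batt = L/(kA) = 0.023/(0.0351×10.1) = 0.06488 K/W
R_carbon steel = L/(kA) = 0.005/(51.1×10.1) = 9.688×10^-6 K/W
R_total = 0.07479 K/W
Q = ΔT / R_total = 44 / 0.07479

Q ≈ 588 W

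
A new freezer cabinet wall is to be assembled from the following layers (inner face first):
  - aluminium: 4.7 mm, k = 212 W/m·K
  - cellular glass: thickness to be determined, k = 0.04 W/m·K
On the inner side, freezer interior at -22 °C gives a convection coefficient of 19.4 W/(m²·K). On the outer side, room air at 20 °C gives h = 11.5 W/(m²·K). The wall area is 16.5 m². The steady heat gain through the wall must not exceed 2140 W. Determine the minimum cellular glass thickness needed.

Treating each layer as a thermal resistance in series:
R_inner film = 1/(h_i·A) = 1/(19.4×16.5) = 0.003124 K/W
R_aluminium = L/(kA) = 0.0047/(212×16.5) = 1.344×10^-6 K/W
R_outer film = 1/(h_o·A) = 1/(11.5×16.5) = 0.00527 K/W
Sum of the known resistances R_other = 0.008395 K/W
Required total resistance R_tot = ΔT/Q_allow = 42/2140 = 0.01963 K/W
R_cellular glass = R_tot − R_other = 0.01123 K/W
L = R·k·A = 0.01123×0.04×16.5

L ≈ 7.41 mm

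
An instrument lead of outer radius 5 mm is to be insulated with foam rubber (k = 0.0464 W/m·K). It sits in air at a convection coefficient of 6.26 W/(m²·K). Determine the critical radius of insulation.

For a cylinder r_cr = k/h = 0.0464/6.26
r_cr = 7.41 mm; since the bare radius (5 mm) is below r_cr, adding a thin layer of insulation will *increase* heat loss.

r_cr ≈ 7.41 mm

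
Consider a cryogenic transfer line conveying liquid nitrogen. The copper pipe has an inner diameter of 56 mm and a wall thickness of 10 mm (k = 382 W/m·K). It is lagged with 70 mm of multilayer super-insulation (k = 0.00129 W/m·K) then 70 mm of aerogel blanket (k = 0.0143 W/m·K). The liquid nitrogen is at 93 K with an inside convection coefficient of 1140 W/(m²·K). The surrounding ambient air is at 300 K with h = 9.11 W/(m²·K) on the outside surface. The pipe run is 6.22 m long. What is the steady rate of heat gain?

Q ≈ 9.57 W

Cylindrical conduction, so R = ln(r₂/r₁)/(2πkL) per layer, in series:
R_inner film = 1/(h_i·2πr₁L) = 1/(1140×2π×0.028×6.22) = 8.016×10^-4 K/W
R_copper pipe wall = ln(38/28)/(2π×382×6.22) = 2.046×10^-5 K/W
R_multilayer super-insulation = ln(108/38)/(2π×0.00129×6.22) = 20.72 K/W
R_aerogel blanket = ln(178/108)/(2π×0.0143×6.22) = 0.894 K/W
R_outer film = 1/(h_o·2πr_oL) = 1/(9.11×2π×0.178×6.22) = 0.01578 K/W
R_total = 21.63 K/W
Q = ΔT/R_total = 207/21.63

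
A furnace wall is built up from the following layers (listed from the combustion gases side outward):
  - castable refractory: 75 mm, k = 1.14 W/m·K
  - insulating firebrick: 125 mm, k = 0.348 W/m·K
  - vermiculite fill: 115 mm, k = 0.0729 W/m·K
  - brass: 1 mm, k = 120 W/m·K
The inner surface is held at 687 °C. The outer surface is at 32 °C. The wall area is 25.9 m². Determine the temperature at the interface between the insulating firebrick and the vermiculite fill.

T ≈ 548 °C

Model the wall as resistances in series:
R_castable refractory = L/(kA) = 0.075/(1.14×25.9) = 0.00254 K/W
R_insulating firebrick = L/(kA) = 0.125/(0.348×25.9) = 0.01387 K/W
R_vermiculite fill = L/(kA) = 0.115/(0.0729×25.9) = 0.06091 K/W
R_brass = L/(kA) = 0.001/(120×25.9) = 3.218×10^-7 K/W
R_total = 0.07732 K/W;  Q = ΔT/R_total = 655/0.07732 = 8472 W
T_interface = T_inner − Q·ΣR(inner→interface) = 687 − 8470×0.01641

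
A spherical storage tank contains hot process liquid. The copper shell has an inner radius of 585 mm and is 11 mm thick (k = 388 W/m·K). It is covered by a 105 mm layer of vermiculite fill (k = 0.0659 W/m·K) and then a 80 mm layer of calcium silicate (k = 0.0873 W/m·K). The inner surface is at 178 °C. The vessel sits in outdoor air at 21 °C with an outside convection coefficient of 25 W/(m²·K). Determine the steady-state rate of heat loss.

Each spherical layer contributes R = (1/r_i − 1/r_o)/(4πk):
R_copper shell = (1/0.585 − 1/0.596)/(4π×388) = 6.471×10^-6 K/W
R_vermiculite fill = (1/0.596 − 1/0.701)/(4π×0.0659) = 0.3035 K/W
R_calcium silicate = (1/0.701 − 1/0.781)/(4π×0.0873) = 0.1332 K/W
R_outer film = 1/(h·4πr_o²) = 1/(25×4π×0.781²) = 0.005219 K/W
R_total = 0.4419 K/W
Q = ΔT/R_total = 157/0.4419

Q ≈ 355 W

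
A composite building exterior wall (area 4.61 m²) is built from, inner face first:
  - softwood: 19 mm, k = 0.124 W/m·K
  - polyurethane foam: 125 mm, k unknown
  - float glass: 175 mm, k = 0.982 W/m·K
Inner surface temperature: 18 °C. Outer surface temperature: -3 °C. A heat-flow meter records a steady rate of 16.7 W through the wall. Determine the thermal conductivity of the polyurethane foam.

k ≈ 0.0229 W/(m·K)

Series thermal resistances:
R_softwood = L/(kA) = 0.019/(0.124×4.61) = 0.03324 K/W
R_float glass = L/(kA) = 0.175/(0.982×4.61) = 0.03866 K/W
Sum of known resistances R_other = 0.07189 K/W
Total R = ΔT/Q = 21/16.7 = 1.257 K/W
R_polyurethane foam = R_total − R_other = 1.186 K/W
k = L/(R·A) = 0.125/(1.186×4.61)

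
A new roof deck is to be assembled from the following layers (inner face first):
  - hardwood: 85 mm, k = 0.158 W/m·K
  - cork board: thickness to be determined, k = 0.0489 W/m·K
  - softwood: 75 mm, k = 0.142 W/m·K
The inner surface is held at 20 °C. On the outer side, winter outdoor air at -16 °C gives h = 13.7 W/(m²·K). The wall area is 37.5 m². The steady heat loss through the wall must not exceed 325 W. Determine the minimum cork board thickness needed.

L ≈ 147 mm

Thermal resistances in series:
R_hardwood = L/(kA) = 0.085/(0.158×37.5) = 0.01435 K/W
R_softwood = L/(kA) = 0.075/(0.142×37.5) = 0.01408 K/W
R_outer film = 1/(h_o·A) = 1/(13.7×37.5) = 0.001946 K/W
Sum of the known resistances R_other = 0.03038 K/W
Required total resistance R_tot = ΔT/Q_allow = 36/325 = 0.1108 K/W
R_cork board = R_tot − R_other = 0.08039 K/W
L = R·k·A = 0.08039×0.0489×37.5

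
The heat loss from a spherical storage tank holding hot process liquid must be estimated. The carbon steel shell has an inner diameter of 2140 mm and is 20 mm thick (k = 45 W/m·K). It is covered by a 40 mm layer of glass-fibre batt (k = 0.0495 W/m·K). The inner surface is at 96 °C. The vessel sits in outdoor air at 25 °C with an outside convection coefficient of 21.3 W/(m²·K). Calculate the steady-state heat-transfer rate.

Q ≈ 1290 W

Radial (spherical) resistances in series:
R_carbon steel shell = (1/1.07 − 1/1.09)/(4π×45) = 3.032×10^-5 K/W
R_glass-fibre batt = (1/1.09 − 1/1.13)/(4π×0.0495) = 0.05221 K/W
R_outer film = 1/(h·4πr_o²) = 1/(21.3×4π×1.13²) = 0.002926 K/W
R_total = 0.05516 K/W
Q = ΔT/R_total = 71/0.05516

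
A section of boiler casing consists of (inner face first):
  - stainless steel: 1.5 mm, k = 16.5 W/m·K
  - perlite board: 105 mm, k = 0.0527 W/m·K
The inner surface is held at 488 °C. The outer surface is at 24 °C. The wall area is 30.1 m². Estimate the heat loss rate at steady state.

Treating each layer as a thermal resistance in series:
R_stainless steel = L/(kA) = 0.0015/(16.5×30.1) = 3.02×10^-6 K/W
R_perlite board = L/(kA) = 0.105/(0.0527×30.1) = 0.06619 K/W
R_total = 0.0662 K/W
Q = ΔT / R_total = 464 / 0.0662

Q ≈ 7010 W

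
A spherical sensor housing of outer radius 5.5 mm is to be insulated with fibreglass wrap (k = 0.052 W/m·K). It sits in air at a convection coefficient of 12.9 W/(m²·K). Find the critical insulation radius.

r_cr ≈ 8.06 mm

For a sphere r_cr = 2k/h = 2×0.052/12.9
r_cr = 8.06 mm; since the bare radius (5.5 mm) is below r_cr, adding a thin layer of insulation will *increase* heat loss.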